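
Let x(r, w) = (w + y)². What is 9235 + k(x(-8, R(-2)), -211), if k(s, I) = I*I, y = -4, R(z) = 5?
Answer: 53756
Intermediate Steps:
x(r, w) = (-4 + w)² (x(r, w) = (w - 4)² = (-4 + w)²)
k(s, I) = I²
9235 + k(x(-8, R(-2)), -211) = 9235 + (-211)² = 9235 + 44521 = 53756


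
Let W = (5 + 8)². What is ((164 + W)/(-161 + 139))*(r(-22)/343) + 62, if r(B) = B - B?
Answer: 62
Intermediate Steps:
r(B) = 0
W = 169 (W = 13² = 169)
((164 + W)/(-161 + 139))*(r(-22)/343) + 62 = ((164 + 169)/(-161 + 139))*(0/343) + 62 = (333/(-22))*(0*(1/343)) + 62 = (333*(-1/22))*0 + 62 = -333/22*0 + 62 = 0 + 62 = 62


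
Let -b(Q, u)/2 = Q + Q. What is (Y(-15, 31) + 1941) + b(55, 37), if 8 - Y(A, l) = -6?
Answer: 1735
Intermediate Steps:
b(Q, u) = -4*Q (b(Q, u) = -2*(Q + Q) = -4*Q)
Y(A, l) = 14 (Y(A, l) = 8 - 1*(-6) = 8 + 6 = 14)
(Y(-15, 31) + 1941) + b(55, 37) = (14 + 1941) - 4*55 = 1955 - 220 = 1735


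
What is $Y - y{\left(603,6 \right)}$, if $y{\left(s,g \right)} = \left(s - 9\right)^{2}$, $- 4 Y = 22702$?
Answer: $- \frac{717023}{2} \approx -3.5851 \cdot 10^{5}$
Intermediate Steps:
$Y = - \frac{11351}{2}$ ($Y = \left(- \frac{1}{4}\right) 22702 = - \frac{11351}{2} \approx -5675.5$)
$y{\left(s,g \right)} = \left(-9 + s\right)^{2}$
$Y - y{\left(603,6 \right)} = - \frac{11351}{2} - \left(-9 + 603\right)^{2} = - \frac{11351}{2} - 594^{2} = - \frac{11351}{2} - 352836 = - \frac{717023}{2}$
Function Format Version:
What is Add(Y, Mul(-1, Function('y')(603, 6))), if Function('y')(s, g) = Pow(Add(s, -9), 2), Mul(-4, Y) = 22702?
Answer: Rational(-717023, 2) ≈ -3.5851e+5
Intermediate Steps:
Y = Rational(-11351, 2) (Y = Mul(Rational(-1, 4), 22702) = Rational(-11351, 2) ≈ -5675.5)
Function('y')(s, g) = Pow(Add(-9, s), 2)
Add(Y, Mul(-1, Function('y')(603, 6))) = Add(Rational(-11351, 2), Mul(-1, Pow(Add(-9, 603), 2))) = Add(Rational(-11351, 2), Mul(-1, Pow(594, 2))) = Add(Rational(-11351, 2), Mul(-1, 352836)) = Add(Rational(-11351, 2), -352836) = Rational(-717023, 2)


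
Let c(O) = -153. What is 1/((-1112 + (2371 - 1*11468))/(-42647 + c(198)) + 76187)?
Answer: 42800/3260813809 ≈ 1.3126e-5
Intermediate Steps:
1/((-1112 + (2371 - 1*11468))/(-42647 + c(198)) + 76187) = 1/((-1112 + (2371 - 1*11468))/(-42647 - 153) + 76187) = 1/((-1112 + (2371 - 11468))/(-42800) + 76187) = 1/((-1112 - 9097)*(-1/42800) + 76187) = 1/(-10209*(-1/42800) + 76187) = 1/(10209/42800 + 76187) = 1/(3260813809/42800) = 42800/3260813809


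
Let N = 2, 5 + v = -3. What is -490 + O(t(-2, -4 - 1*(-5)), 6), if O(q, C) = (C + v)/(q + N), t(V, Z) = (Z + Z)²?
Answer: -1471/3 ≈ -490.33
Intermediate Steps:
v = -8 (v = -5 - 3 = -8)
t(V, Z) = 4*Z² (t(V, Z) = (2*Z)² = 4*Z²)
O(q, C) = (-8 + C)/(2 + q) (O(q, C) = (C - 8)/(q + 2) = (-8 + C)/(2 + q))
-490 + O(t(-2, -4 - 1*(-5)), 6) = -490 + (-8 + 6)/(2 + 4*(-4 - 1*(-5))²) = -490 - 2/(2 + 4*(-4 + 5)²) = -490 - 2/(2 + 4*1²) = -490 - 2/(2 + 4*1) = -490 - 2/(2 + 4) = -490 - 2/6 = -490 + (⅙)*(-2) = -490 - ⅓ = -1471/3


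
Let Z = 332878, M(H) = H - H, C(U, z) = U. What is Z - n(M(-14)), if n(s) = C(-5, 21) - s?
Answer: 332883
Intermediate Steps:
M(H) = 0
n(s) = -5 - s
Z - n(M(-14)) = 332878 - (-5 - 1*0) = 332878 - (-5 + 0) = 332878 - 1*(-5) = 332878 + 5 = 332883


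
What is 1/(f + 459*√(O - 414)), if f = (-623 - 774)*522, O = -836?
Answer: -40513/29558087667 - 425*I*√2/19705391778 ≈ -1.3706e-6 - 3.0501e-8*I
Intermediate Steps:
f = -729234 (f = -1397*522 = -729234)
1/(f + 459*√(O - 414)) = 1/(-729234 + 459*√(-836 - 414)) = 1/(-729234 + 459*√(-1250)) = 1/(-729234 + 459*(25*I*√2)) = 1/(-729234 + 11475*I*√2)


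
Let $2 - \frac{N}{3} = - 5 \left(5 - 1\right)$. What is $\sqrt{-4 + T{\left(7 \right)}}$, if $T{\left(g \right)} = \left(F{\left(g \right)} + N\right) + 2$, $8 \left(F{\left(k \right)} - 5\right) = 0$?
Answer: $\sqrt{69} \approx 8.3066$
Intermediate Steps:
$N = 66$ ($N = 6 - 3 \left(- 5 \left(5 - 1\right)\right) = 6 - 3 \left(\left(-5\right) 4\right) = 6 - -60 = 6 + 60 = 66$)
$F{\left(k \right)} = 5$ ($F{\left(k \right)} = 5 + \frac{1}{8} \cdot 0 = 5 + 0 = 5$)
$T{\left(g \right)} = 73$ ($T{\left(g \right)} = \left(5 + 66\right) + 2 = 71 + 2 = 73$)
$\sqrt{-4 + T{\left(7 \right)}} = \sqrt{-4 + 73} = \sqrt{69}$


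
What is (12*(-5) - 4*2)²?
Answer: 4624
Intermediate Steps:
(12*(-5) - 4*2)² = (-60 - 8)² = (-68)² = 4624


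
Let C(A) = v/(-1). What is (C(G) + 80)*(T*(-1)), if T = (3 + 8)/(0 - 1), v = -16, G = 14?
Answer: 1056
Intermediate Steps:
C(A) = 16 (C(A) = -16/(-1) = -16*(-1) = 16)
T = -11 (T = 11/(-1) = 11*(-1) = -11)
(C(G) + 80)*(T*(-1)) = (16 + 80)*(-11*(-1)) = 96*11 = 1056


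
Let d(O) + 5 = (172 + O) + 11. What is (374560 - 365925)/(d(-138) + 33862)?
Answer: 785/3082 ≈ 0.25470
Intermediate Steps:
d(O) = 178 + O (d(O) = -5 + ((172 + O) + 11) = -5 + (183 + O) = 178 + O)
(374560 - 365925)/(d(-138) + 33862) = (374560 - 365925)/((178 - 138) + 33862) = 8635/(40 + 33862) = 8635/33902 = 8635*(1/33902) = 785/3082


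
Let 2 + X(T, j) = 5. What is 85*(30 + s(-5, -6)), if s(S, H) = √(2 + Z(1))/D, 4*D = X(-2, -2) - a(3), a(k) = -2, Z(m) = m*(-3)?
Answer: 2550 + 68*I ≈ 2550.0 + 68.0*I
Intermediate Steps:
Z(m) = -3*m
X(T, j) = 3 (X(T, j) = -2 + 5 = 3)
D = 5/4 (D = (3 - 1*(-2))/4 = (3 + 2)/4 = (¼)*5 = 5/4 ≈ 1.2500)
s(S, H) = 4*I/5 (s(S, H) = √(2 - 3*1)/(5/4) = √(2 - 3)*(⅘) = √(-1)*(⅘) = I*(⅘) = 4*I/5)
85*(30 + s(-5, -6)) = 85*(30 + 4*I/5) = 2550 + 68*I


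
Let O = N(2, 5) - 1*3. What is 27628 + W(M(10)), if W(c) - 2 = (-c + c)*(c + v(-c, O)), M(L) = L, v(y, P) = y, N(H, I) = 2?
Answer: 27630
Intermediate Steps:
O = -1 (O = 2 - 1*3 = 2 - 3 = -1)
W(c) = 2 (W(c) = 2 + (-c + c)*(c - c) = 2 + 0*0 = 2 + 0 = 2)
27628 + W(M(10)) = 27628 + 2 = 27630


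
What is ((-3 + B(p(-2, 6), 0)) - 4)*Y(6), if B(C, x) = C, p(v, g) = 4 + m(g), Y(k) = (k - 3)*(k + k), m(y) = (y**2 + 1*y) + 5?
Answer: 1584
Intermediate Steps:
m(y) = 5 + y + y**2 (m(y) = (y**2 + y) + 5 = (y + y**2) + 5 = 5 + y + y**2)
Y(k) = 2*k*(-3 + k) (Y(k) = (-3 + k)*(2*k) = 2*k*(-3 + k))
p(v, g) = 9 + g + g**2 (p(v, g) = 4 + (5 + g + g**2) = 9 + g + g**2)
((-3 + B(p(-2, 6), 0)) - 4)*Y(6) = ((-3 + (9 + 6 + 6**2)) - 4)*(2*6*(-3 + 6)) = ((-3 + (9 + 6 + 36)) - 4)*(2*6*3) = ((-3 + 51) - 4)*36 = (48 - 4)*36 = 44*36 = 1584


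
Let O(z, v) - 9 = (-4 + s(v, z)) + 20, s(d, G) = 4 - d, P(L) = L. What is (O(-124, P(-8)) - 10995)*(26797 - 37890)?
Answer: 121557094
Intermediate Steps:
O(z, v) = 29 - v (O(z, v) = 9 + ((-4 + (4 - v)) + 20) = 9 + (-v + 20) = 9 + (20 - v) = 29 - v)
(O(-124, P(-8)) - 10995)*(26797 - 37890) = ((29 - 1*(-8)) - 10995)*(26797 - 37890) = ((29 + 8) - 10995)*(-11093) = (37 - 10995)*(-11093) = -10958*(-11093) = 121557094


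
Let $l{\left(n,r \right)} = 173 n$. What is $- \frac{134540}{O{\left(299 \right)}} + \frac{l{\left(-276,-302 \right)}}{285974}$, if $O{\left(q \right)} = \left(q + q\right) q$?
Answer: $- \frac{904084228}{983321599} \approx -0.91942$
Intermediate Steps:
$O{\left(q \right)} = 2 q^{2}$ ($O{\left(q \right)} = 2 q q = 2 q^{2}$)
$- \frac{134540}{O{\left(299 \right)}} + \frac{l{\left(-276,-302 \right)}}{285974} = - \frac{134540}{2 \cdot 299^{2}} + \frac{173 \left(-276\right)}{285974} = - \frac{134540}{2 \cdot 89401} - \frac{23874}{142987} = - \frac{134540}{178802} - \frac{23874}{142987} = \left(-134540\right) \frac{1}{178802} - \frac{23874}{142987} = - \frac{67270}{89401} - \frac{23874}{142987} = - \frac{904084228}{983321599}$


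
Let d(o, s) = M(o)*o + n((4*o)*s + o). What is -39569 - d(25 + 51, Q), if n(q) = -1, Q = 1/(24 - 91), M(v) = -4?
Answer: -39264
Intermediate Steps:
Q = -1/67 (Q = 1/(-67) = -1/67 ≈ -0.014925)
d(o, s) = -1 - 4*o (d(o, s) = -4*o - 1 = -1 - 4*o)
-39569 - d(25 + 51, Q) = -39569 - (-1 - 4*(25 + 51)) = -39569 - (-1 - 4*76) = -39569 - (-1 - 304) = -39569 - 1*(-305) = -39569 + 305 = -39264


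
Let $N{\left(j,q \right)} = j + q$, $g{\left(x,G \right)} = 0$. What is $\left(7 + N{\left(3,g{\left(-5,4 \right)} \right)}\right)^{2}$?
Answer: $100$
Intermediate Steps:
$\left(7 + N{\left(3,g{\left(-5,4 \right)} \right)}\right)^{2} = \left(7 + \left(3 + 0\right)\right)^{2} = \left(7 + 3\right)^{2} = 10^{2} = 100$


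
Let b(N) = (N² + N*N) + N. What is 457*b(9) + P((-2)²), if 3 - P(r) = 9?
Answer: 78141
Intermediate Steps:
P(r) = -6 (P(r) = 3 - 1*9 = 3 - 9 = -6)
b(N) = N + 2*N² (b(N) = (N² + N²) + N = 2*N² + N = N + 2*N²)
457*b(9) + P((-2)²) = 457*(9*(1 + 2*9)) - 6 = 457*(9*(1 + 18)) - 6 = 457*(9*19) - 6 = 457*171 - 6 = 78147 - 6 = 78141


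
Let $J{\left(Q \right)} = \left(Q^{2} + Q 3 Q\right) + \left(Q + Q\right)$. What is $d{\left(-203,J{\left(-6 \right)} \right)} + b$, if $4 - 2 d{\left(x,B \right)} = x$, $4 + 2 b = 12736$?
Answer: $\frac{12939}{2} \approx 6469.5$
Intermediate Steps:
$b = 6366$ ($b = -2 + \frac{1}{2} \cdot 12736 = -2 + 6368 = 6366$)
$J{\left(Q \right)} = 2 Q + 4 Q^{2}$ ($J{\left(Q \right)} = \left(Q^{2} + 3 Q Q\right) + 2 Q = \left(Q^{2} + 3 Q^{2}\right) + 2 Q = 4 Q^{2} + 2 Q = 2 Q + 4 Q^{2}$)
$d{\left(x,B \right)} = 2 - \frac{x}{2}$
$d{\left(-203,J{\left(-6 \right)} \right)} + b = \left(2 - - \frac{203}{2}\right) + 6366 = \left(2 + \frac{203}{2}\right) + 6366 = \frac{207}{2} + 6366 = \frac{12939}{2}$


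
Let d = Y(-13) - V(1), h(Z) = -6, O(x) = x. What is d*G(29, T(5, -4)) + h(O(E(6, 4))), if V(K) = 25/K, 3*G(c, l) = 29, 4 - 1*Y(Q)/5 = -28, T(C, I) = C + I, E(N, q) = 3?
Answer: 1299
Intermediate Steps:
Y(Q) = 160 (Y(Q) = 20 - 5*(-28) = 20 + 140 = 160)
G(c, l) = 29/3 (G(c, l) = (⅓)*29 = 29/3)
d = 135 (d = 160 - 25/1 = 160 - 25 = 135)
d*G(29, T(5, -4)) + h(O(E(6, 4))) = 135*(29/3) - 6 = 1305 - 6 = 1299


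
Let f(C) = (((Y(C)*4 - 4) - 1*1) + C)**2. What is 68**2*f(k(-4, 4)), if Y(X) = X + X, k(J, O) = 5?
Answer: 7398400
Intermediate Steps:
Y(X) = 2*X
f(C) = (-5 + 9*C)**2 (f(C) = ((((2*C)*4 - 4) - 1*1) + C)**2 = (((8*C - 4) - 1) + C)**2 = (((-4 + 8*C) - 1) + C)**2 = ((-5 + 8*C) + C)**2 = (-5 + 9*C)**2)
68**2*f(k(-4, 4)) = 68**2*(-5 + 9*5)**2 = 4624*(-5 + 45)**2 = 4624*40**2 = 4624*1600 = 7398400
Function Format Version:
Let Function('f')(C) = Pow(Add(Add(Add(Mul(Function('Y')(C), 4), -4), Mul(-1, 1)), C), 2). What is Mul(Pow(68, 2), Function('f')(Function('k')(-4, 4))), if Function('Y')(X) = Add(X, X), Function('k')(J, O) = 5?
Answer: 7398400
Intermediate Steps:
Function('Y')(X) = Mul(2, X)
Function('f')(C) = Pow(Add(-5, Mul(9, C)), 2) (Function('f')(C) = Pow(Add(Add(Add(Mul(Mul(2, C), 4), -4), Mul(-1, 1)), C), 2) = Pow(Add(Add(Add(Mul(8, C), -4), -1), C), 2) = Pow(Add(Add(Add(-4, Mul(8, C)), -1), C), 2) = Pow(Add(Add(-5, Mul(8, C)), C), 2) = Pow(Add(-5, Mul(9, C)), 2))
Mul(Pow(68, 2), Function('f')(Function('k')(-4, 4))) = Mul(Pow(68, 2), Pow(Add(-5, Mul(9, 5)), 2)) = Mul(4624, Pow(Add(-5, 45), 2)) = Mul(4624, Pow(40, 2)) = Mul(4624, 1600) = 7398400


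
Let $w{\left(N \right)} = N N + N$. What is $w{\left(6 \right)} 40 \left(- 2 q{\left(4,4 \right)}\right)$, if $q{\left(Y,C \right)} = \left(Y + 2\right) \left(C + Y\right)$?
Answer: $-161280$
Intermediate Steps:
$w{\left(N \right)} = N + N^{2}$ ($w{\left(N \right)} = N^{2} + N = N + N^{2}$)
$q{\left(Y,C \right)} = \left(2 + Y\right) \left(C + Y\right)$
$w{\left(6 \right)} 40 \left(- 2 q{\left(4,4 \right)}\right) = 6 \left(1 + 6\right) 40 \left(- 2 \left(4^{2} + 2 \cdot 4 + 2 \cdot 4 + 4 \cdot 4\right)\right) = 6 \cdot 7 \cdot 40 \left(- 2 \left(16 + 8 + 8 + 16\right)\right) = 42 \cdot 40 \left(\left(-2\right) 48\right) = 1680 \left(-96\right) = -161280$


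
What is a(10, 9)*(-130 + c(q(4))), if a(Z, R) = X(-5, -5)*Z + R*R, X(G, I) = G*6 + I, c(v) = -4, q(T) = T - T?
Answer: 36046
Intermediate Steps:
q(T) = 0
X(G, I) = I + 6*G (X(G, I) = 6*G + I = I + 6*G)
a(Z, R) = R² - 35*Z (a(Z, R) = (-5 + 6*(-5))*Z + R*R = (-5 - 30)*Z + R² = -35*Z + R² = R² - 35*Z)
a(10, 9)*(-130 + c(q(4))) = (9² - 35*10)*(-130 - 4) = (81 - 350)*(-134) = -269*(-134) = 36046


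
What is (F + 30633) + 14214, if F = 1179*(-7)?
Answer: 36594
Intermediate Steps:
F = -8253
(F + 30633) + 14214 = (-8253 + 30633) + 14214 = 22380 + 14214 = 36594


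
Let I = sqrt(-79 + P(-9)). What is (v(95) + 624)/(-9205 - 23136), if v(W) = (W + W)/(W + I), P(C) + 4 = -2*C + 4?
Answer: 2*(-312*sqrt(61) + 29735*I)/(32341*(sqrt(61) - 95*I)) ≈ -0.019356 + 5.05e-6*I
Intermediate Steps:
P(C) = -2*C (P(C) = -4 + (-2*C + 4) = -4 + (4 - 2*C) = -2*C)
I = I*sqrt(61) (I = sqrt(-79 - 2*(-9)) = sqrt(-79 + 18) = sqrt(-61) = I*sqrt(61) ≈ 7.8102*I)
v(W) = 2*W/(W + I*sqrt(61)) (v(W) = (W + W)/(W + I*sqrt(61)) = (2*W)/(W + I*sqrt(61)) = 2*W/(W + I*sqrt(61)))
(v(95) + 624)/(-9205 - 23136) = (2*95/(95 + I*sqrt(61)) + 624)/(-9205 - 23136) = (190/(95 + I*sqrt(61)) + 624)/(-32341) = (624 + 190/(95 + I*sqrt(61)))*(-1/32341) = -624/32341 - 190/(32341*(95 + I*sqrt(61)))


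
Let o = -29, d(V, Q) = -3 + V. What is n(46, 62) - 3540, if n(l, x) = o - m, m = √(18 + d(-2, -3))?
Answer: -3569 - √13 ≈ -3572.6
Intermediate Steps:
m = √13 (m = √(18 + (-3 - 2)) = √(18 - 5) = √13 ≈ 3.6056)
n(l, x) = -29 - √13
n(46, 62) - 3540 = (-29 - √13) - 3540 = -3569 - √13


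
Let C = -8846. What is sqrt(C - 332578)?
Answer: 12*I*sqrt(2371) ≈ 584.32*I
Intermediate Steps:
sqrt(C - 332578) = sqrt(-8846 - 332578) = sqrt(-341424) = 12*I*sqrt(2371)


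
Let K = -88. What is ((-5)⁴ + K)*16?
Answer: 8592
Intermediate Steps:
((-5)⁴ + K)*16 = ((-5)⁴ - 88)*16 = (625 - 88)*16 = 537*16 = 8592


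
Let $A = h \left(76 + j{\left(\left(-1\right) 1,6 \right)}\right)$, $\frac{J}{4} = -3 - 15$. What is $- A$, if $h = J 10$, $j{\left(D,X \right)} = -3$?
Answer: $52560$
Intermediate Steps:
$J = -72$ ($J = 4 \left(-3 - 15\right) = 4 \left(-18\right) = -72$)
$h = -720$ ($h = \left(-72\right) 10 = -720$)
$A = -52560$ ($A = - 720 \left(76 - 3\right) = \left(-720\right) 73 = -52560$)
$- A = \left(-1\right) \left(-52560\right) = 52560$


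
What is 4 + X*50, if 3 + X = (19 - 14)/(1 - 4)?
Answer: -688/3 ≈ -229.33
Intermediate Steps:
X = -14/3 (X = -3 + (19 - 14)/(1 - 4) = -3 + 5/(-3) = -3 + 5*(-1/3) = -3 - 5/3 = -14/3 ≈ -4.6667)
4 + X*50 = 4 - 14/3*50 = 4 - 700/3 = -688/3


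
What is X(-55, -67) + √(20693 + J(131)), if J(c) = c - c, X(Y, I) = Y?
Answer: -55 + √20693 ≈ 88.851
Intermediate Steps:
J(c) = 0
X(-55, -67) + √(20693 + J(131)) = -55 + √(20693 + 0) = -55 + √20693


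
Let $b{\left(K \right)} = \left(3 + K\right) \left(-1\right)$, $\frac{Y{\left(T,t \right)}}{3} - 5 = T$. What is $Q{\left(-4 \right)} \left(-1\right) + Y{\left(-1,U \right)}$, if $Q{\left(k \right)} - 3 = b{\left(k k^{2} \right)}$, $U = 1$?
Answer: $-52$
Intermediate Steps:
$Y{\left(T,t \right)} = 15 + 3 T$
$b{\left(K \right)} = -3 - K$
$Q{\left(k \right)} = - k^{3}$ ($Q{\left(k \right)} = 3 - \left(3 + k k^{2}\right) = 3 - \left(3 + k^{3}\right) = - k^{3}$)
$Q{\left(-4 \right)} \left(-1\right) + Y{\left(-1,U \right)} = - \left(-4\right)^{3} \left(-1\right) + \left(15 + 3 \left(-1\right)\right) = \left(-1\right) \left(-64\right) \left(-1\right) + \left(15 - 3\right) = 64 \left(-1\right) + 12 = -64 + 12 = -52$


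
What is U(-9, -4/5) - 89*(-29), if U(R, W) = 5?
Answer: 2586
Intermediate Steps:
U(-9, -4/5) - 89*(-29) = 5 - 89*(-29) = 5 + 2581 = 2586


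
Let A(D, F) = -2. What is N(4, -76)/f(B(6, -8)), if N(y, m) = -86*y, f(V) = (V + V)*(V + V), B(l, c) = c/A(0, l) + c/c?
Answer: -86/25 ≈ -3.4400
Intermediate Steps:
B(l, c) = 1 - c/2 (B(l, c) = c/(-2) + c/c = c*(-½) + 1 = -c/2 + 1 = 1 - c/2)
f(V) = 4*V² (f(V) = (2*V)*(2*V) = 4*V²)
N(4, -76)/f(B(6, -8)) = (-86*4)/((4*(1 - ½*(-8))²)) = -344*1/(4*(1 + 4)²) = -344/(4*5²) = -344/(4*25) = -344/100 = -344*1/100 = -86/25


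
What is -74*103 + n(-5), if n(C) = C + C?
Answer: -7632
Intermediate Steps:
n(C) = 2*C
-74*103 + n(-5) = -74*103 + 2*(-5) = -7622 - 10 = -7632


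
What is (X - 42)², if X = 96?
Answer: 2916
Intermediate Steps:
(X - 42)² = (96 - 42)² = 54² = 2916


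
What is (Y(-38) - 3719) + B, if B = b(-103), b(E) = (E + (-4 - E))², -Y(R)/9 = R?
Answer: -3361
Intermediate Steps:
Y(R) = -9*R
b(E) = 16 (b(E) = (-4)² = 16)
B = 16
(Y(-38) - 3719) + B = (-9*(-38) - 3719) + 16 = (342 - 3719) + 16 = -3377 + 16 = -3361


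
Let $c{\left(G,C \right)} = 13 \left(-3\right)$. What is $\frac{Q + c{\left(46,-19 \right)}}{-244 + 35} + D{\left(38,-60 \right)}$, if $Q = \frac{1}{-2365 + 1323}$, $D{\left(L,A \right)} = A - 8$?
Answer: $- \frac{14768265}{217778} \approx -67.813$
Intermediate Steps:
$D{\left(L,A \right)} = -8 + A$ ($D{\left(L,A \right)} = A - 8 = -8 + A$)
$c{\left(G,C \right)} = -39$
$Q = - \frac{1}{1042}$ ($Q = \frac{1}{-1042} = - \frac{1}{1042} \approx -0.00095969$)
$\frac{Q + c{\left(46,-19 \right)}}{-244 + 35} + D{\left(38,-60 \right)} = \frac{- \frac{1}{1042} - 39}{-244 + 35} - 68 = - \frac{40639}{1042 \left(-209\right)} - 68 = \left(- \frac{40639}{1042}\right) \left(- \frac{1}{209}\right) - 68 = \frac{40639}{217778} - 68 = - \frac{14768265}{217778}$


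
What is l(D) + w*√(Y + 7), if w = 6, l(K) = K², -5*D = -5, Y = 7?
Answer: 1 + 6*√14 ≈ 23.450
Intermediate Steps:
D = 1 (D = -⅕*(-5) = 1)
l(D) + w*√(Y + 7) = 1² + 6*√(7 + 7) = 1 + 6*√14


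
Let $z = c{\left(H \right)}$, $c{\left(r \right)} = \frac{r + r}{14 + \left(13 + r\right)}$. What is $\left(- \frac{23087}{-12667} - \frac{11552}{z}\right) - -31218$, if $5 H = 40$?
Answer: $\frac{75366403}{12667} \approx 5949.8$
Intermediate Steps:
$H = 8$ ($H = \frac{1}{5} \cdot 40 = 8$)
$c{\left(r \right)} = \frac{2 r}{27 + r}$
$z = \frac{16}{35}$ ($z = 2 \cdot 8 \frac{1}{27 + 8} = 2 \cdot 8 \cdot \frac{1}{35} = \frac{16}{35} \approx 0.45714$)
$\left(- \frac{23087}{-12667} - \frac{11552}{z}\right) - -31218 = \left(- \frac{23087}{-12667} - \frac{11552}{\frac{16}{35}}\right) - -31218 = \left(\left(-23087\right) \left(- \frac{1}{12667}\right) - 25270\right) + 31218 = \left(\frac{23087}{12667} - 25270\right) + 31218 = - \frac{320072003}{12667} + 31218 = \frac{75366403}{12667}$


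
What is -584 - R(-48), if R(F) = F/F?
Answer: -585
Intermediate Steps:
R(F) = 1
-584 - R(-48) = -584 - 1*1 = -584 - 1 = -585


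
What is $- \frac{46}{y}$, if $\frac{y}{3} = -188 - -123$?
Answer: $\frac{46}{195} \approx 0.2359$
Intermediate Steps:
$y = -195$ ($y = 3 \left(-188 - -123\right) = 3 \left(-188 + 123\right) = 3 \left(-65\right) = -195$)
$- \frac{46}{y} = - \frac{46}{-195} = \left(-46\right) \left(- \frac{1}{195}\right) = \frac{46}{195}$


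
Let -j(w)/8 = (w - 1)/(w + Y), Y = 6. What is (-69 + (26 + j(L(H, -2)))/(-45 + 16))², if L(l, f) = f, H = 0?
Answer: 4133089/841 ≈ 4914.5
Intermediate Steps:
j(w) = -8*(-1 + w)/(6 + w) (j(w) = -8*(w - 1)/(w + 6) = -8*(-1 + w)/(6 + w))
(-69 + (26 + j(L(H, -2)))/(-45 + 16))² = (-69 + (26 + 8*(1 - 1*(-2))/(6 - 2))/(-45 + 16))² = (-69 + (26 + 8*(1 + 2)/4)/(-29))² = (-69 + (26 + 8*(¼)*3)*(-1/29))² = (-69 + (26 + 6)*(-1/29))² = (-69 + 32*(-1/29))² = (-69 - 32/29)² = (-2033/29)² = 4133089/841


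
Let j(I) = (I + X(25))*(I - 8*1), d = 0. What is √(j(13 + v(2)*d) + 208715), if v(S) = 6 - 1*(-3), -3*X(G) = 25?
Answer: √1878645/3 ≈ 456.88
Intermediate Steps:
X(G) = -25/3 (X(G) = -⅓*25 = -25/3)
v(S) = 9 (v(S) = 6 + 3 = 9)
j(I) = (-8 + I)*(-25/3 + I) (j(I) = (I - 25/3)*(I - 8*1) = (-25/3 + I)*(I - 8) = (-25/3 + I)*(-8 + I) = (-8 + I)*(-25/3 + I))
√(j(13 + v(2)*d) + 208715) = √((200/3 + (13 + 9*0)² - 49*(13 + 9*0)/3) + 208715) = √((200/3 + (13 + 0)² - 49*(13 + 0)/3) + 208715) = √((200/3 + 13² - 49/3*13) + 208715) = √((200/3 + 169 - 637/3) + 208715) = √(70/3 + 208715) = √(626215/3) = √1878645/3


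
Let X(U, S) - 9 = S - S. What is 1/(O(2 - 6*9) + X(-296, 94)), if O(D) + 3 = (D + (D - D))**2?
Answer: 1/2710 ≈ 0.00036900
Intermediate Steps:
O(D) = -3 + D**2 (O(D) = -3 + (D + (D - D))**2 = -3 + (D + 0)**2 = -3 + D**2)
X(U, S) = 9 (X(U, S) = 9 + (S - S) = 9 + 0 = 9)
1/(O(2 - 6*9) + X(-296, 94)) = 1/((-3 + (2 - 6*9)**2) + 9) = 1/((-3 + (2 - 54)**2) + 9) = 1/((-3 + (-52)**2) + 9) = 1/((-3 + 2704) + 9) = 1/(2701 + 9) = 1/2710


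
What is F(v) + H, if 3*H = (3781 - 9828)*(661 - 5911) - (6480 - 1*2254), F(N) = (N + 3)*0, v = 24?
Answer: 31742524/3 ≈ 1.0581e+7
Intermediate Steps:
F(N) = 0 (F(N) = (3 + N)*0 = 0)
H = 31742524/3 (H = ((3781 - 9828)*(661 - 5911) - (6480 - 1*2254))/3 = (-6047*(-5250) - (6480 - 2254))/3 = (31746750 - 1*4226)/3 = (31746750 - 4226)/3 = (1/3)*31742524 = 31742524/3 ≈ 1.0581e+7)
F(v) + H = 0 + 31742524/3 = 31742524/3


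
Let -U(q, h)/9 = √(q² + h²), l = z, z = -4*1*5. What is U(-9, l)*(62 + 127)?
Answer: -1701*√481 ≈ -37306.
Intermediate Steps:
z = -20 (z = -4*5 = -20)
l = -20
U(q, h) = -9*√(h² + q²) (U(q, h) = -9*√(q² + h²) = -9*√(h² + q²))
U(-9, l)*(62 + 127) = (-9*√((-20)² + (-9)²))*(62 + 127) = -9*√(400 + 81)*189 = -9*√481*189 = -1701*√481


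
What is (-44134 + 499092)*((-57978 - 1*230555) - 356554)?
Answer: -293487491346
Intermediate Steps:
(-44134 + 499092)*((-57978 - 1*230555) - 356554) = 454958*((-57978 - 230555) - 356554) = 454958*(-288533 - 356554) = 454958*(-645087) = -293487491346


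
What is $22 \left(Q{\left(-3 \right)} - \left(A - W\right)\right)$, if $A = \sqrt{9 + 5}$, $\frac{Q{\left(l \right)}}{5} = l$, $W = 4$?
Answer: $-242 - 22 \sqrt{14} \approx -324.32$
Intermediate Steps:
$Q{\left(l \right)} = 5 l$
$A = \sqrt{14} \approx 3.7417$
$22 \left(Q{\left(-3 \right)} - \left(A - W\right)\right) = 22 \left(5 \left(-3\right) + \left(4 - \sqrt{14}\right)\right) = 22 \left(-15 + \left(4 - \sqrt{14}\right)\right) = 22 \left(-11 - \sqrt{14}\right) = -242 - 22 \sqrt{14}$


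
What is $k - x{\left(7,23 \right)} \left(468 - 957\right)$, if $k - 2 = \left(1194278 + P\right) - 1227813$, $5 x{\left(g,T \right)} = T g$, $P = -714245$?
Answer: $- \frac{3660161}{5} \approx -7.3203 \cdot 10^{5}$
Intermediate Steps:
$x{\left(g,T \right)} = \frac{T g}{5}$
$k = -747778$ ($k = 2 + \left(\left(1194278 - 714245\right) - 1227813\right) = 2 + \left(480033 - 1227813\right) = 2 - 747780 = -747778$)
$k - x{\left(7,23 \right)} \left(468 - 957\right) = -747778 - \frac{1}{5} \cdot 23 \cdot 7 \left(468 - 957\right) = -747778 - \frac{161}{5} \left(-489\right) = -747778 - - \frac{78729}{5} = -747778 + \frac{78729}{5} = - \frac{3660161}{5}$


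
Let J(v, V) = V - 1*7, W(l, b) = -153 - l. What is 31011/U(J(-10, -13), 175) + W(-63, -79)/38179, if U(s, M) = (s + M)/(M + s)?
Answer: 1183968879/38179 ≈ 31011.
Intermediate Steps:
J(v, V) = -7 + V (J(v, V) = V - 7 = -7 + V)
U(s, M) = 1 (U(s, M) = (M + s)/(M + s) = 1)
31011/U(J(-10, -13), 175) + W(-63, -79)/38179 = 31011/1 + (-153 - 1*(-63))/38179 = 31011*1 + (-153 + 63)*(1/38179) = 31011 - 90*1/38179 = 31011 - 90/38179 = 1183968879/38179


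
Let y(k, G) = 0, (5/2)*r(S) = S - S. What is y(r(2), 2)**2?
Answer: 0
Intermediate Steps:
r(S) = 0 (r(S) = 2*(S - S)/5 = (2/5)*0 = 0)
y(r(2), 2)**2 = 0**2 = 0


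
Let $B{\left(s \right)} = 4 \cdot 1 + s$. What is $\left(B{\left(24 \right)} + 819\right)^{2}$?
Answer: $717409$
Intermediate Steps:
$B{\left(s \right)} = 4 + s$
$\left(B{\left(24 \right)} + 819\right)^{2} = \left(\left(4 + 24\right) + 819\right)^{2} = \left(28 + 819\right)^{2} = 847^{2} = 717409$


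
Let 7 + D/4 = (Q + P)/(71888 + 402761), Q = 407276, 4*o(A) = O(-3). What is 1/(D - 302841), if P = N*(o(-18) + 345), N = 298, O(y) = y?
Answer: -67807/20536346933 ≈ -3.3018e-6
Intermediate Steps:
o(A) = -3/4 (o(A) = (1/4)*(-3) = -3/4)
P = 205173/2 (P = 298*(-3/4 + 345) = 298*(1377/4) = 205173/2 ≈ 1.0259e+5)
D = -1607246/67807 (D = -28 + 4*((407276 + 205173/2)/(71888 + 402761)) = -28 + 4*((1019725/2)/474649) = -28 + 4*((1019725/2)*(1/474649)) = -28 + 4*(145675/135614) = -28 + 291350/67807 = -1607246/67807 ≈ -23.703)
1/(D - 302841) = 1/(-1607246/67807 - 302841) = 1/(-20536346933/67807) = -67807/20536346933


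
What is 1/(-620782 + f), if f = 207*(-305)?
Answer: -1/683917 ≈ -1.4622e-6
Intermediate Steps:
f = -63135
1/(-620782 + f) = 1/(-620782 - 63135) = 1/(-683917) = -1/683917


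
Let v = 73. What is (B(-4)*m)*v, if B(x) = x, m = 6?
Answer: -1752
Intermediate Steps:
(B(-4)*m)*v = -4*6*73 = -24*73 = -1752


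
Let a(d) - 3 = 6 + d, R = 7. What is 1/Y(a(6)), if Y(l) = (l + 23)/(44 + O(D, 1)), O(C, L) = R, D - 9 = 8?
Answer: 51/38 ≈ 1.3421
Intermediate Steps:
D = 17 (D = 9 + 8 = 17)
a(d) = 9 + d (a(d) = 3 + (6 + d) = 9 + d)
O(C, L) = 7
Y(l) = 23/51 + l/51 (Y(l) = (l + 23)/(44 + 7) = (23 + l)/51 = (23 + l)*(1/51) = 23/51 + l/51)
1/Y(a(6)) = 1/(23/51 + (9 + 6)/51) = 1/(23/51 + (1/51)*15) = 1/(23/51 + 5/17) = 1/(38/51) = 51/38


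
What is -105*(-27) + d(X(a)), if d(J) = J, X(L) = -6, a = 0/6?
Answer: 2829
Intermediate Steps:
a = 0 (a = 0*(⅙) = 0)
-105*(-27) + d(X(a)) = -105*(-27) - 6 = 2835 - 6 = 2829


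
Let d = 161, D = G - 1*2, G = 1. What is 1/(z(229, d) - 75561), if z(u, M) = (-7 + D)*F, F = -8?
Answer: -1/75497 ≈ -1.3246e-5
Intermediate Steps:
D = -1 (D = 1 - 1*2 = 1 - 2 = -1)
z(u, M) = 64 (z(u, M) = (-7 - 1)*(-8) = -8*(-8) = 64)
1/(z(229, d) - 75561) = 1/(64 - 75561) = 1/(-75497) = -1/75497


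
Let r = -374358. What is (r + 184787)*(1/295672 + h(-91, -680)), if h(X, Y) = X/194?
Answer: 2550294682009/28680184 ≈ 88922.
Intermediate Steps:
h(X, Y) = X/194 (h(X, Y) = X*(1/194) = X/194)
(r + 184787)*(1/295672 + h(-91, -680)) = (-374358 + 184787)*(1/295672 + (1/194)*(-91)) = -189571*(1/295672 - 91/194) = -189571*(-13452979/28680184) = 2550294682009/28680184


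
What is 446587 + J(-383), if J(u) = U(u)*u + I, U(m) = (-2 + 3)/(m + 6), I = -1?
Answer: 168363305/377 ≈ 4.4659e+5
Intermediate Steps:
U(m) = 1/(6 + m)
J(u) = -1 + u/(6 + u) (J(u) = u/(6 + u) - 1 = -1 + u/(6 + u))
446587 + J(-383) = 446587 - 6/(6 - 383) = 446587 - 6/(-377) = 446587 - 6*(-1/377) = 446587 + 6/377 = 168363305/377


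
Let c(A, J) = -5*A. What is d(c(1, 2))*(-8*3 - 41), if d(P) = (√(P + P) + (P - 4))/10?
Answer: 117/2 - 13*I*√10/2 ≈ 58.5 - 20.555*I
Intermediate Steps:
d(P) = -⅖ + P/10 + √2*√P/10 (d(P) = (√(2*P) + (-4 + P))*(⅒) = (√2*√P + (-4 + P))*(⅒) = (-4 + P + √2*√P)*(⅒) = -⅖ + P/10 + √2*√P/10)
d(c(1, 2))*(-8*3 - 41) = (-⅖ + (-5*1)/10 + √2*√(-5*1)/10)*(-8*3 - 41) = (-⅖ + (⅒)*(-5) + √2*√(-5)/10)*(-24 - 41) = (-⅖ - ½ + √2*(I*√5)/10)*(-65) = (-⅖ - ½ + I*√10/10)*(-65) = (-9/10 + I*√10/10)*(-65) = 117/2 - 13*I*√10/2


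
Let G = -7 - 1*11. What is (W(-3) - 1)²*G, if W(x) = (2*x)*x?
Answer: -5202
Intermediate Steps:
W(x) = 2*x²
G = -18 (G = -7 - 11 = -18)
(W(-3) - 1)²*G = (2*(-3)² - 1)²*(-18) = (2*9 - 1)²*(-18) = (18 - 1)²*(-18) = 17²*(-18) = 289*(-18) = -5202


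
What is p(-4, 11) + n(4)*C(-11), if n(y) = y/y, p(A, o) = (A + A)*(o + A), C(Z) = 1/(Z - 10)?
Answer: -1177/21 ≈ -56.048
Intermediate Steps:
C(Z) = 1/(-10 + Z)
p(A, o) = 2*A*(A + o) (p(A, o) = (2*A)*(A + o) = 2*A*(A + o))
n(y) = 1
p(-4, 11) + n(4)*C(-11) = 2*(-4)*(-4 + 11) + 1/(-10 - 11) = 2*(-4)*7 + 1/(-21) = -56 + 1*(-1/21) = -56 - 1/21 = -1177/21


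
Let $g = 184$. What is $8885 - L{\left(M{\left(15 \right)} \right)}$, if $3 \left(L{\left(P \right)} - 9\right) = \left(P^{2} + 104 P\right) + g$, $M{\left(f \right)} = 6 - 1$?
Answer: $8633$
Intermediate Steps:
$M{\left(f \right)} = 5$
$L{\left(P \right)} = \frac{211}{3} + \frac{P^{2}}{3} + \frac{104 P}{3}$ ($L{\left(P \right)} = 9 + \frac{\left(P^{2} + 104 P\right) + 184}{3} = 9 + \frac{184 + P^{2} + 104 P}{3} = 9 + \left(\frac{184}{3} + \frac{P^{2}}{3} + \frac{104 P}{3}\right) = \frac{211}{3} + \frac{P^{2}}{3} + \frac{104 P}{3}$)
$8885 - L{\left(M{\left(15 \right)} \right)} = 8885 - \left(\frac{211}{3} + \frac{5^{2}}{3} + \frac{104}{3} \cdot 5\right) = 8885 - \left(\frac{211}{3} + \frac{1}{3} \cdot 25 + \frac{520}{3}\right) = 8885 - \left(\frac{211}{3} + \frac{25}{3} + \frac{520}{3}\right) = 8885 - 252 = 8633$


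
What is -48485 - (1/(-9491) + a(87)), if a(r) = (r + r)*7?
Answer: -471731172/9491 ≈ -49703.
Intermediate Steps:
a(r) = 14*r (a(r) = (2*r)*7 = 14*r)
-48485 - (1/(-9491) + a(87)) = -48485 - (1/(-9491) + 14*87) = -48485 - (-1/9491 + 1218) = -48485 - 1*11560037/9491 = -48485 - 11560037/9491 = -471731172/9491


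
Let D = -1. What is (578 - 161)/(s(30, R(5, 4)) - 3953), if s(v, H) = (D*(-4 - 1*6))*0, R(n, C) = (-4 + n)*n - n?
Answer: -417/3953 ≈ -0.10549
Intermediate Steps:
R(n, C) = -n + n*(-4 + n) (R(n, C) = n*(-4 + n) - n = -n + n*(-4 + n))
s(v, H) = 0 (s(v, H) = -(-4 - 1*6)*0 = -(-4 - 6)*0 = -1*(-10)*0 = 10*0 = 0)
(578 - 161)/(s(30, R(5, 4)) - 3953) = (578 - 161)/(0 - 3953) = 417/(-3953) = 417*(-1/3953) = -417/3953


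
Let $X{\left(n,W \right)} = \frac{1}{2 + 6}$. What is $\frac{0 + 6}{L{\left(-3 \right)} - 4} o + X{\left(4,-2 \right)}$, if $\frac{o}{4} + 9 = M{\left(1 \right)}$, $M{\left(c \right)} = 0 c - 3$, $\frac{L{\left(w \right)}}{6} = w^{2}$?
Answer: $- \frac{1127}{200} \approx -5.635$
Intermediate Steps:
$L{\left(w \right)} = 6 w^{2}$
$M{\left(c \right)} = -3$ ($M{\left(c \right)} = 0 - 3 = -3$)
$X{\left(n,W \right)} = \frac{1}{8}$
$o = -48$ ($o = -36 + 4 \left(-3\right) = -36 - 12 = -48$)
$\frac{0 + 6}{L{\left(-3 \right)} - 4} o + X{\left(4,-2 \right)} = \frac{0 + 6}{6 \left(-3\right)^{2} - 4} \left(-48\right) + \frac{1}{8} = \frac{6}{6 \cdot 9 - 4} \left(-48\right) + \frac{1}{8} = \frac{6}{54 - 4} \left(-48\right) + \frac{1}{8} = \frac{6}{50} \left(-48\right) + \frac{1}{8} = 6 \cdot \frac{1}{50} \left(-48\right) + \frac{1}{8} = \frac{3}{25} \left(-48\right) + \frac{1}{8} = - \frac{144}{25} + \frac{1}{8} = - \frac{1127}{200}$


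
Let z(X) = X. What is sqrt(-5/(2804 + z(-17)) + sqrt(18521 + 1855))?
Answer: sqrt(-13935 + 46604214*sqrt(566))/2787 ≈ 11.947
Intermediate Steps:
sqrt(-5/(2804 + z(-17)) + sqrt(18521 + 1855)) = sqrt(-5/(2804 - 17) + sqrt(18521 + 1855)) = sqrt(-5/2787 + sqrt(20376)) = sqrt(-5*1/2787 + 6*sqrt(566)) = sqrt(-5/2787 + 6*sqrt(566))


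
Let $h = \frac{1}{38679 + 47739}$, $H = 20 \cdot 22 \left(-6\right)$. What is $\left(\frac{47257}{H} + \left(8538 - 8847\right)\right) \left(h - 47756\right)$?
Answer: $\frac{3561652178667119}{228143520} \approx 1.5611 \cdot 10^{7}$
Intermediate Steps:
$H = -2640$ ($H = 440 \left(-6\right) = -2640$)
$h = \frac{1}{86418} \approx 1.1572 \cdot 10^{-5}$
$\left(\frac{47257}{H} + \left(8538 - 8847\right)\right) \left(h - 47756\right) = \left(\frac{47257}{-2640} + \left(8538 - 8847\right)\right) \left(\frac{1}{86418} - 47756\right) = \left(47257 \left(- \frac{1}{2640}\right) - 309\right) \left(- \frac{4126978007}{86418}\right) = \left(- \frac{47257}{2640} - 309\right) \left(- \frac{4126978007}{86418}\right) = \left(- \frac{863017}{2640}\right) \left(- \frac{4126978007}{86418}\right) = \frac{3561652178667119}{228143520}$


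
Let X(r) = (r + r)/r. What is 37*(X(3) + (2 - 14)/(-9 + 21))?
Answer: 37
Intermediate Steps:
X(r) = 2 (X(r) = (2*r)/r = 2)
37*(X(3) + (2 - 14)/(-9 + 21)) = 37*(2 + (2 - 14)/(-9 + 21)) = 37*(2 - 12/12) = 37*(2 - 12*1/12) = 37*(2 - 1) = 37*1 = 37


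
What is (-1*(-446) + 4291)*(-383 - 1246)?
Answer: -7716573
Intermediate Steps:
(-1*(-446) + 4291)*(-383 - 1246) = (446 + 4291)*(-1629) = 4737*(-1629) = -7716573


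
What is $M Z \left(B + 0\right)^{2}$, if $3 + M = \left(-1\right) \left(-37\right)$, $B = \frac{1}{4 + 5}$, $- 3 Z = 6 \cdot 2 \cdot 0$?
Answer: $0$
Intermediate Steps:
$Z = 0$ ($Z = - \frac{6 \cdot 2 \cdot 0}{3} = - \frac{12 \cdot 0}{3} = \left(- \frac{1}{3}\right) 0 = 0$)
$B = \frac{1}{9} \approx 0.11111$
$M = 34$ ($M = -3 - -37 = -3 + 37 = 34$)
$M Z \left(B + 0\right)^{2} = 34 \cdot 0 \left(\frac{1}{9} + 0\right)^{2} = \frac{0}{81} = 0 \cdot \frac{1}{81} = 0$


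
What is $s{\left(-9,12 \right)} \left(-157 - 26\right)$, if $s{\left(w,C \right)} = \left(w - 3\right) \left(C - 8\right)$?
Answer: $8784$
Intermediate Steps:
$s{\left(w,C \right)} = \left(-8 + C\right) \left(-3 + w\right)$ ($s{\left(w,C \right)} = \left(-3 + w\right) \left(-8 + C\right) = \left(-8 + C\right) \left(-3 + w\right)$)
$s{\left(-9,12 \right)} \left(-157 - 26\right) = \left(24 - -72 - 36 + 12 \left(-9\right)\right) \left(-157 - 26\right) = \left(24 + 72 - 36 - 108\right) \left(-183\right) = \left(-48\right) \left(-183\right) = 8784$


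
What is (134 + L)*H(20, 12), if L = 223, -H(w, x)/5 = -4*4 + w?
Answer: -7140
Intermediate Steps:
H(w, x) = 80 - 5*w (H(w, x) = -5*(-4*4 + w) = -5*(-16 + w) = 80 - 5*w)
(134 + L)*H(20, 12) = (134 + 223)*(80 - 5*20) = 357*(80 - 100) = 357*(-20) = -7140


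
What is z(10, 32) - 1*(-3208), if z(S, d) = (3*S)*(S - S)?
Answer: 3208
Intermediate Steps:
z(S, d) = 0 (z(S, d) = (3*S)*0 = 0)
z(10, 32) - 1*(-3208) = 0 - 1*(-3208) = 0 + 3208 = 3208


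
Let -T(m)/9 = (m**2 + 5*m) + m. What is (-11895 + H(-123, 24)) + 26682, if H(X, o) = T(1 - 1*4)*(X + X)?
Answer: -5139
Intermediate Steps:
T(m) = -54*m - 9*m**2 (T(m) = -9*((m**2 + 5*m) + m) = -9*(m**2 + 6*m) = -54*m - 9*m**2)
H(X, o) = 162*X (H(X, o) = (-9*(1 - 1*4)*(6 + (1 - 1*4)))*(X + X) = (-9*(1 - 4)*(6 + (1 - 4)))*(2*X) = (-9*(-3)*(6 - 3))*(2*X) = (-9*(-3)*3)*(2*X) = 81*(2*X) = 162*X)
(-11895 + H(-123, 24)) + 26682 = (-11895 + 162*(-123)) + 26682 = (-11895 - 19926) + 26682 = -31821 + 26682 = -5139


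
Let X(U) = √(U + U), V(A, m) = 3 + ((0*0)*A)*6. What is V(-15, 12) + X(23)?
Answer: 3 + √46 ≈ 9.7823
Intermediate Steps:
V(A, m) = 3 (V(A, m) = 3 + (0*A)*6 = 3 + 0*6 = 3 + 0 = 3)
X(U) = √2*√U (X(U) = √(2*U) = √2*√U)
V(-15, 12) + X(23) = 3 + √2*√23 = 3 + √46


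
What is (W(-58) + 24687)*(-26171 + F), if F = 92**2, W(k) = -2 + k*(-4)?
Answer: -441205319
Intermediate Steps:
W(k) = -2 - 4*k
F = 8464
(W(-58) + 24687)*(-26171 + F) = ((-2 - 4*(-58)) + 24687)*(-26171 + 8464) = ((-2 + 232) + 24687)*(-17707) = (230 + 24687)*(-17707) = 24917*(-17707) = -441205319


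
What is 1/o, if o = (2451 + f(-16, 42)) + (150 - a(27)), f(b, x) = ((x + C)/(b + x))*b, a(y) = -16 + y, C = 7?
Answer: 13/33278 ≈ 0.00039065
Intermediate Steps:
f(b, x) = b*(7 + x)/(b + x) (f(b, x) = ((x + 7)/(b + x))*b = ((7 + x)/(b + x))*b = b*(7 + x)/(b + x))
o = 33278/13 (o = (2451 - 16*(7 + 42)/(-16 + 42)) + (150 - (-16 + 27)) = (2451 - 16*49/26) + (150 - 1*11) = (2451 - 16*1/26*49) + (150 - 11) = (2451 - 392/13) + 139 = 31471/13 + 139 = 33278/13 ≈ 2559.8)
1/o = 1/(33278/13) = 13/33278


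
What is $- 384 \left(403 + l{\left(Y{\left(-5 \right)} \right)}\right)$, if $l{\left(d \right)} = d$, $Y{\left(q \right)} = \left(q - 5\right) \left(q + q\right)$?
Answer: $-193152$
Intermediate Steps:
$Y{\left(q \right)} = 2 q \left(-5 + q\right)$ ($Y{\left(q \right)} = \left(-5 + q\right) 2 q = 2 q \left(-5 + q\right)$)
$- 384 \left(403 + l{\left(Y{\left(-5 \right)} \right)}\right) = - 384 \left(403 + 2 \left(-5\right) \left(-5 - 5\right)\right) = - 384 \left(403 + 2 \left(-5\right) \left(-10\right)\right) = - 384 \left(403 + 100\right) = \left(-384\right) 503 = -193152$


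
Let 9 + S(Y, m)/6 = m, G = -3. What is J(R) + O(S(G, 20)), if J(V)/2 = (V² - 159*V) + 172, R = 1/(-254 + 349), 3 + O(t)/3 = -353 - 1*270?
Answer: -13874558/9025 ≈ -1537.3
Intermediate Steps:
S(Y, m) = -54 + 6*m
O(t) = -1878 (O(t) = -9 + 3*(-353 - 1*270) = -9 + 3*(-353 - 270) = -9 + 3*(-623) = -9 - 1869 = -1878)
R = 1/95 ≈ 0.010526
J(V) = 344 - 318*V + 2*V² (J(V) = 2*((V² - 159*V) + 172) = 2*(172 + V² - 159*V) = 344 - 318*V + 2*V²)
J(R) + O(S(G, 20)) = (344 - 318*1/95 + 2*(1/95)²) - 1878 = (344 - 318/95 + 2*(1/9025)) - 1878 = (344 - 318/95 + 2/9025) - 1878 = 3074392/9025 - 1878 = -13874558/9025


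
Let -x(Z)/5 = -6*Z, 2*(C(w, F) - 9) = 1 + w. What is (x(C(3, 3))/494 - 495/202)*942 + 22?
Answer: -41339551/24947 ≈ -1657.1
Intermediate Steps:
C(w, F) = 19/2 + w/2 (C(w, F) = 9 + (1 + w)/2 = 9 + (½ + w/2) = 19/2 + w/2)
x(Z) = 30*Z (x(Z) = -(-30)*Z = 30*Z)
(x(C(3, 3))/494 - 495/202)*942 + 22 = ((30*(19/2 + (½)*3))/494 - 495/202)*942 + 22 = ((30*(19/2 + 3/2))*(1/494) - 495*1/202)*942 + 22 = ((30*11)*(1/494) - 495/202)*942 + 22 = (330*(1/494) - 495/202)*942 + 22 = (165/247 - 495/202)*942 + 22 = -88935/49894*942 + 22 = -41888385/24947 + 22 = -41339551/24947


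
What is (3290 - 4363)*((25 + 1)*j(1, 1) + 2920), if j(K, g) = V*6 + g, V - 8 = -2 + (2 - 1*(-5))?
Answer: -5337102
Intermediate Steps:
V = 13 (V = 8 + (-2 + (2 - 1*(-5))) = 8 + (-2 + (2 + 5)) = 8 + (-2 + 7) = 8 + 5 = 13)
j(K, g) = 78 + g (j(K, g) = 13*6 + g = 78 + g)
(3290 - 4363)*((25 + 1)*j(1, 1) + 2920) = (3290 - 4363)*((25 + 1)*(78 + 1) + 2920) = -1073*(26*79 + 2920) = -1073*(2054 + 2920) = -1073*4974 = -5337102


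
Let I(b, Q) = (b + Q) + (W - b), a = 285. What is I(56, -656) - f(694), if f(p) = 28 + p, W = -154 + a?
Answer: -1247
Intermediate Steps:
W = 131 (W = -154 + 285 = 131)
I(b, Q) = 131 + Q (I(b, Q) = (b + Q) + (131 - b) = (Q + b) + (131 - b) = 131 + Q)
I(56, -656) - f(694) = (131 - 656) - (28 + 694) = -525 - 1*722 = -525 - 722 = -1247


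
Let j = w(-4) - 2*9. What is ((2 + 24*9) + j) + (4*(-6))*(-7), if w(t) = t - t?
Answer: 368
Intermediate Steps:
w(t) = 0
j = -18 (j = 0 - 2*9 = 0 - 18 = -18)
((2 + 24*9) + j) + (4*(-6))*(-7) = ((2 + 24*9) - 18) + (4*(-6))*(-7) = ((2 + 216) - 18) - 24*(-7) = (218 - 18) + 168 = 200 + 168 = 368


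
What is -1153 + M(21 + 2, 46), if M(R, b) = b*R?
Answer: -95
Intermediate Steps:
M(R, b) = R*b
-1153 + M(21 + 2, 46) = -1153 + (21 + 2)*46 = -1153 + 23*46 = -1153 + 1058 = -95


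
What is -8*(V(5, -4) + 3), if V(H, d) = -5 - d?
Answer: -16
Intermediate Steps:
-8*(V(5, -4) + 3) = -8*((-5 - 1*(-4)) + 3) = -8*((-5 + 4) + 3) = -8*(-1 + 3) = -8*2 = -16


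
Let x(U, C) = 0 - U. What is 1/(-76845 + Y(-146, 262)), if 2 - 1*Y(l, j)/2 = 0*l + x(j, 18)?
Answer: -1/76317 ≈ -1.3103e-5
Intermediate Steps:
x(U, C) = -U
Y(l, j) = 4 + 2*j (Y(l, j) = 4 - 2*(0*l - j) = 4 - 2*(0 - j) = 4 - (-2)*j = 4 + 2*j)
1/(-76845 + Y(-146, 262)) = 1/(-76845 + (4 + 2*262)) = 1/(-76845 + (4 + 524)) = 1/(-76845 + 528) = 1/(-76317) = -1/76317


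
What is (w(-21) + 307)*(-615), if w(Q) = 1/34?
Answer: -6419985/34 ≈ -1.8882e+5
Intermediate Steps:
w(Q) = 1/34
(w(-21) + 307)*(-615) = (1/34 + 307)*(-615) = (10439/34)*(-615) = -6419985/34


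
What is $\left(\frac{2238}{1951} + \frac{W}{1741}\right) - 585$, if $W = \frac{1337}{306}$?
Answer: $- \frac{606846761875}{1039387446} \approx -583.85$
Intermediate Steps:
$W = \frac{1337}{306}$ ($W = 1337 \cdot \frac{1}{306} = \frac{1337}{306} \approx 4.3693$)
$\left(\frac{2238}{1951} + \frac{W}{1741}\right) - 585 = \left(\frac{2238}{1951} + \frac{1337}{306 \cdot 1741}\right) - 585 = \left(2238 \cdot \frac{1}{1951} + \frac{1337}{306} \cdot \frac{1}{1741}\right) - 585 = \left(\frac{2238}{1951} + \frac{1337}{532746}\right) - 585 = \frac{1194894035}{1039387446} - 585 = - \frac{606846761875}{1039387446}$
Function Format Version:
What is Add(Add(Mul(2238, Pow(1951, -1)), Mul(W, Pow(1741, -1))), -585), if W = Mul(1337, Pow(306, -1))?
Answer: Rational(-606846761875, 1039387446) ≈ -583.85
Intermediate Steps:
W = Rational(1337, 306) (W = Mul(1337, Rational(1, 306)) = Rational(1337, 306) ≈ 4.3693)
Add(Add(Mul(2238, Pow(1951, -1)), Mul(W, Pow(1741, -1))), -585) = Add(Add(Mul(2238, Pow(1951, -1)), Mul(Rational(1337, 306), Pow(1741, -1))), -585) = Add(Add(Mul(2238, Rational(1, 1951)), Mul(Rational(1337, 306), Rational(1, 1741))), -585) = Add(Add(Rational(2238, 1951), Rational(1337, 532746)), -585) = Add(Rational(1194894035, 1039387446), -585) = Rational(-606846761875, 1039387446)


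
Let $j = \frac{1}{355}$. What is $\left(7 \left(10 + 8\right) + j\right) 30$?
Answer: $\frac{268386}{71} \approx 3780.1$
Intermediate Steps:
$j = \frac{1}{355} \approx 0.0028169$
$\left(7 \left(10 + 8\right) + j\right) 30 = \left(7 \left(10 + 8\right) + \frac{1}{355}\right) 30 = \left(7 \cdot 18 + \frac{1}{355}\right) 30 = \left(126 + \frac{1}{355}\right) 30 = \frac{44731}{355} \cdot 30 = \frac{268386}{71}$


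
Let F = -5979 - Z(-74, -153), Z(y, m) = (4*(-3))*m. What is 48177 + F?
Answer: 40362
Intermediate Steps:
Z(y, m) = -12*m
F = -7815 (F = -5979 - (-12)*(-153) = -5979 - 1*1836 = -5979 - 1836 = -7815)
48177 + F = 48177 - 7815 = 40362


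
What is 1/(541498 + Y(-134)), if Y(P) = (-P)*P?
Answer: 1/523542 ≈ 1.9101e-6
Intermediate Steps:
Y(P) = -P²
1/(541498 + Y(-134)) = 1/(541498 - 1*(-134)²) = 1/(541498 - 1*17956) = 1/(541498 - 17956) = 1/523542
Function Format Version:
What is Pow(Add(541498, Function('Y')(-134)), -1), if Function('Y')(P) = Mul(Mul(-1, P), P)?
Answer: Rational(1, 523542) ≈ 1.9101e-6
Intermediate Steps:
Function('Y')(P) = Mul(-1, Pow(P, 2))
Pow(Add(541498, Function('Y')(-134)), -1) = Pow(Add(541498, Mul(-1, Pow(-134, 2))), -1) = Pow(Add(541498, Mul(-1, 17956)), -1) = Pow(Add(541498, -17956), -1) = Pow(523542, -1) = Rational(1, 523542)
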